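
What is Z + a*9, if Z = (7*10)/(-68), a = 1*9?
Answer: 2719/34 ≈ 79.971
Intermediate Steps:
a = 9
Z = -35/34 (Z = 70*(-1/68) = -35/34 ≈ -1.0294)
Z + a*9 = -35/34 + 9*9 = -35/34 + 81 = 2719/34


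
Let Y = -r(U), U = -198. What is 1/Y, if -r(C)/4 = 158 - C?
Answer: 1/1424 ≈ 0.00070225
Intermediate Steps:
r(C) = -632 + 4*C (r(C) = -4*(158 - C) = -632 + 4*C)
Y = 1424 (Y = -(-632 + 4*(-198)) = -(-632 - 792) = -1*(-1424) = 1424)
1/Y = 1/1424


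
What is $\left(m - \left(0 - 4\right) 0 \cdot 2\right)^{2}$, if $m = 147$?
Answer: $21609$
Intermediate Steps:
$\left(m - \left(0 - 4\right) 0 \cdot 2\right)^{2} = \left(147 - \left(0 - 4\right) 0 \cdot 2\right)^{2} = \left(147 - \left(-4\right) 0 \cdot 2\right)^{2} = \left(147 - 0 \cdot 2\right)^{2} = \left(147 - 0\right)^{2} = \left(147 + 0\right)^{2} = 147^{2} = 21609$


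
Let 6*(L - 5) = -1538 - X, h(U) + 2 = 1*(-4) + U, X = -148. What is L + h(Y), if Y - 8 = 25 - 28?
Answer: -683/3 ≈ -227.67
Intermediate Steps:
Y = 5 (Y = 8 + (25 - 28) = 8 - 3 = 5)
h(U) = -6 + U (h(U) = -2 + (1*(-4) + U) = -2 + (-4 + U) = -6 + U)
L = -680/3 (L = 5 + (-1538 - 1*(-148))/6 = 5 + (-1538 + 148)/6 = 5 + (⅙)*(-1390) = 5 - 695/3 = -680/3 ≈ -226.67)
L + h(Y) = -680/3 + (-6 + 5) = -680/3 - 1 = -683/3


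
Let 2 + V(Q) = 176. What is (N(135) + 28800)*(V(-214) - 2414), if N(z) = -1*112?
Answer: -64261120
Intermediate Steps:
V(Q) = 174 (V(Q) = -2 + 176 = 174)
N(z) = -112
(N(135) + 28800)*(V(-214) - 2414) = (-112 + 28800)*(174 - 2414) = 28688*(-2240) = -64261120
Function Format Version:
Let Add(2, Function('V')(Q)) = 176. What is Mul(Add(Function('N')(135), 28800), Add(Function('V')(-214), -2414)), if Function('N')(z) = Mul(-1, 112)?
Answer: -64261120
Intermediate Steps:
Function('V')(Q) = 174 (Function('V')(Q) = Add(-2, 176) = 174)
Function('N')(z) = -112
Mul(Add(Function('N')(135), 28800), Add(Function('V')(-214), -2414)) = Mul(Add(-112, 28800), Add(174, -2414)) = Mul(28688, -2240) = -64261120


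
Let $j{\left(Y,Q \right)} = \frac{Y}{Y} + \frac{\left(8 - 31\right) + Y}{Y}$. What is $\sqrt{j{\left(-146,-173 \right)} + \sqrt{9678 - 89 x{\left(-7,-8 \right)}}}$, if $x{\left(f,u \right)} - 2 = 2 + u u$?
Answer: $\frac{\sqrt{45990 + 149212 \sqrt{74}}}{146} \approx 7.8977$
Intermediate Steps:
$x{\left(f,u \right)} = 4 + u^{2}$ ($x{\left(f,u \right)} = 2 + \left(2 + u u\right) = 2 + \left(2 + u^{2}\right) = 4 + u^{2}$)
$j{\left(Y,Q \right)} = 1 + \frac{-23 + Y}{Y}$
$\sqrt{j{\left(-146,-173 \right)} + \sqrt{9678 - 89 x{\left(-7,-8 \right)}}} = \sqrt{\left(2 - \frac{23}{-146}\right) + \sqrt{9678 - 89 \left(4 + \left(-8\right)^{2}\right)}} = \sqrt{\left(2 - - \frac{23}{146}\right) + \sqrt{9678 - 89 \left(4 + 64\right)}} = \sqrt{\left(2 + \frac{23}{146}\right) + \sqrt{9678 - 6052}} = \sqrt{\frac{315}{146} + \sqrt{9678 - 6052}} = \sqrt{\frac{315}{146} + \sqrt{3626}} = \sqrt{\frac{315}{146} + 7 \sqrt{74}}$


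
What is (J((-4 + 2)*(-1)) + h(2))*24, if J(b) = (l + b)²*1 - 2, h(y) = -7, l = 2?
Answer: 168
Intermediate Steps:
J(b) = -2 + (2 + b)² (J(b) = (2 + b)²*1 - 2 = (2 + b)² - 2 = -2 + (2 + b)²)
(J((-4 + 2)*(-1)) + h(2))*24 = ((-2 + (2 + (-4 + 2)*(-1))²) - 7)*24 = ((-2 + (2 - 2*(-1))²) - 7)*24 = ((-2 + (2 + 2)²) - 7)*24 = ((-2 + 4²) - 7)*24 = ((-2 + 16) - 7)*24 = (14 - 7)*24 = 7*24 = 168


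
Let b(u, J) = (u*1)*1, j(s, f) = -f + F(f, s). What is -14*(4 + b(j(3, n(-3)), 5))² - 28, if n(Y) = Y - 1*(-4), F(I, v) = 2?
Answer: -378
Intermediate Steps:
n(Y) = 4 + Y (n(Y) = Y + 4 = 4 + Y)
j(s, f) = 2 - f (j(s, f) = -f + 2 = 2 - f)
b(u, J) = u (b(u, J) = u*1 = u)
-14*(4 + b(j(3, n(-3)), 5))² - 28 = -14*(4 + (2 - (4 - 3)))² - 28 = -14*(4 + (2 - 1*1))² - 28 = -14*(4 + (2 - 1))² - 28 = -14*(4 + 1)² - 28 = -14*5² - 28 = -14*25 - 28 = -350 - 28 = -378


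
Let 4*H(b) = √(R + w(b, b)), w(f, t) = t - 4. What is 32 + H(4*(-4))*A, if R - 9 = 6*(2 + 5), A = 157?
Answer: 32 + 157*√31/4 ≈ 250.53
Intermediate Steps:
w(f, t) = -4 + t
R = 51 (R = 9 + 6*(2 + 5) = 9 + 6*7 = 9 + 42 = 51)
H(b) = √(47 + b)/4 (H(b) = √(51 + (-4 + b))/4 = √(47 + b)/4)
32 + H(4*(-4))*A = 32 + (√(47 + 4*(-4))/4)*157 = 32 + (√(47 - 16)/4)*157 = 32 + (√31/4)*157 = 32 + 157*√31/4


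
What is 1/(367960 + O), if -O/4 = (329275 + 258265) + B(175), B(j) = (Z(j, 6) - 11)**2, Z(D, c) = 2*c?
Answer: -1/1982204 ≈ -5.0449e-7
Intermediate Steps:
B(j) = 1 (B(j) = (2*6 - 11)**2 = (12 - 11)**2 = 1**2 = 1)
O = -2350164 (O = -4*((329275 + 258265) + 1) = -4*(587540 + 1) = -4*587541 = -2350164)
1/(367960 + O) = 1/(367960 - 2350164) = 1/(-1982204) = -1/1982204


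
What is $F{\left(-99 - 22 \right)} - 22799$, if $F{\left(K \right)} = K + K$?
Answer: $-23041$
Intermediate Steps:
$F{\left(K \right)} = 2 K$
$F{\left(-99 - 22 \right)} - 22799 = 2 \left(-99 - 22\right) - 22799 = 2 \left(-121\right) - 22799 = -242 - 22799 = -23041$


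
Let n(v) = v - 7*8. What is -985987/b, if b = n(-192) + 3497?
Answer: -985987/3249 ≈ -303.47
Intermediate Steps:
n(v) = -56 + v (n(v) = v - 56 = -56 + v)
b = 3249 (b = (-56 - 192) + 3497 = -248 + 3497 = 3249)
-985987/b = -985987/3249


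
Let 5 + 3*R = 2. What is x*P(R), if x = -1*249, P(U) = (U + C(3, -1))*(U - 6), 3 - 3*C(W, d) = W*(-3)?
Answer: 5229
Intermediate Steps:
C(W, d) = 1 + W (C(W, d) = 1 - W*(-3)/3 = 1 - (-1)*W = 1 + W)
R = -1 (R = -5/3 + (⅓)*2 = -5/3 + ⅔ = -1)
P(U) = (-6 + U)*(4 + U) (P(U) = (U + (1 + 3))*(U - 6) = (U + 4)*(-6 + U) = (4 + U)*(-6 + U) = (-6 + U)*(4 + U))
x = -249
x*P(R) = -249*(-24 + (-1)² - 2*(-1)) = -249*(-24 + 1 + 2) = -249*(-21) = 5229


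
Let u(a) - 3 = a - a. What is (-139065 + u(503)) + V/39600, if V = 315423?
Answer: -611837753/4400 ≈ -1.3905e+5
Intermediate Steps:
u(a) = 3 (u(a) = 3 + (a - a) = 3 + 0 = 3)
(-139065 + u(503)) + V/39600 = (-139065 + 3) + 315423/39600 = -139062 + 315423*(1/39600) = -139062 + 35047/4400 = -611837753/4400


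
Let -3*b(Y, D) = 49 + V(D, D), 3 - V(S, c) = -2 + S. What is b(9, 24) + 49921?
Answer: 49911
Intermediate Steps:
V(S, c) = 5 - S (V(S, c) = 3 - (-2 + S) = 3 + (2 - S) = 5 - S)
b(Y, D) = -18 + D/3 (b(Y, D) = -(49 + (5 - D))/3 = -(54 - D)/3 = -18 + D/3)
b(9, 24) + 49921 = (-18 + (⅓)*24) + 49921 = (-18 + 8) + 49921 = -10 + 49921 = 49911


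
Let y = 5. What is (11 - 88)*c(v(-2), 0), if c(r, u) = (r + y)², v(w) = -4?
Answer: -77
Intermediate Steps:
c(r, u) = (5 + r)² (c(r, u) = (r + 5)² = (5 + r)²)
(11 - 88)*c(v(-2), 0) = (11 - 88)*(5 - 4)² = -77*1² = -77*1 = -77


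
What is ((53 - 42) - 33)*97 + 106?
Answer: -2028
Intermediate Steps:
((53 - 42) - 33)*97 + 106 = (11 - 33)*97 + 106 = -22*97 + 106 = -2134 + 106 = -2028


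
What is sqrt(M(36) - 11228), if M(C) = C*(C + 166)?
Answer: 2*I*sqrt(989) ≈ 62.897*I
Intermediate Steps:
M(C) = C*(166 + C)
sqrt(M(36) - 11228) = sqrt(36*(166 + 36) - 11228) = sqrt(36*202 - 11228) = sqrt(7272 - 11228) = sqrt(-3956) = 2*I*sqrt(989)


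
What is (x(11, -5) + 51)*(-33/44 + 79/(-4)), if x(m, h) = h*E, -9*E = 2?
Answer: -19229/18 ≈ -1068.3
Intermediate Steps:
E = -2/9 (E = -1/9*2 = -2/9 ≈ -0.22222)
x(m, h) = -2*h/9 (x(m, h) = h*(-2/9) = -2*h/9)
(x(11, -5) + 51)*(-33/44 + 79/(-4)) = (-2/9*(-5) + 51)*(-33/44 + 79/(-4)) = (10/9 + 51)*(-33*1/44 + 79*(-1/4)) = 469*(-3/4 - 79/4)/9 = (469/9)*(-41/2) = -19229/18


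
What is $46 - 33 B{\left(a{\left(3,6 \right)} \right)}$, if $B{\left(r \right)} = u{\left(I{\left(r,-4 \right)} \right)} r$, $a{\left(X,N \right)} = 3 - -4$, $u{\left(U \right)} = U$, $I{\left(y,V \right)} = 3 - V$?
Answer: $-1571$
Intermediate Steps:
$a{\left(X,N \right)} = 7$ ($a{\left(X,N \right)} = 3 + 4 = 7$)
$B{\left(r \right)} = 7 r$ ($B{\left(r \right)} = \left(3 - -4\right) r = \left(3 + 4\right) r = 7 r$)
$46 - 33 B{\left(a{\left(3,6 \right)} \right)} = 46 - 33 \cdot 7 \cdot 7 = 46 - 1617 = -1571$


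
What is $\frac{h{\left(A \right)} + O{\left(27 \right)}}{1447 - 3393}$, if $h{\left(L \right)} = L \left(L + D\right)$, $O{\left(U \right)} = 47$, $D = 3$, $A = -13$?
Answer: $- \frac{177}{1946} \approx -0.090956$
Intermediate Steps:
$h{\left(L \right)} = L \left(3 + L\right)$ ($h{\left(L \right)} = L \left(L + 3\right) = L \left(3 + L\right)$)
$\frac{h{\left(A \right)} + O{\left(27 \right)}}{1447 - 3393} = \frac{- 13 \left(3 - 13\right) + 47}{1447 - 3393} = \frac{\left(-13\right) \left(-10\right) + 47}{-1946} = \left(130 + 47\right) \left(- \frac{1}{1946}\right) = 177 \left(- \frac{1}{1946}\right) = - \frac{177}{1946}$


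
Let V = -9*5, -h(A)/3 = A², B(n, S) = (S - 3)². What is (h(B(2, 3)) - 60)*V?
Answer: 2700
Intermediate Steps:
B(n, S) = (-3 + S)²
h(A) = -3*A²
V = -45
(h(B(2, 3)) - 60)*V = (-3*(-3 + 3)⁴ - 60)*(-45) = (-3*(0²)² - 60)*(-45) = (-3*0² - 60)*(-45) = (-3*0 - 60)*(-45) = (0 - 60)*(-45) = -60*(-45) = 2700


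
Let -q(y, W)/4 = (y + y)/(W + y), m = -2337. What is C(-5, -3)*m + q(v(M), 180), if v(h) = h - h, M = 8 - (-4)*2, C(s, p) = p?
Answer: 7011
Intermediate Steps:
M = 16 (M = 8 - 1*(-8) = 8 + 8 = 16)
v(h) = 0
q(y, W) = -8*y/(W + y) (q(y, W) = -4*(y + y)/(W + y) = -4*2*y/(W + y) = -8*y/(W + y))
C(-5, -3)*m + q(v(M), 180) = -3*(-2337) - 8*0/(180 + 0) = 7011 - 8*0/180 = 7011 - 8*0*1/180 = 7011 + 0 = 7011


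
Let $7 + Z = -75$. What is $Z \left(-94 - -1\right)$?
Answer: $7626$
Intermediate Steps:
$Z = -82$ ($Z = -7 - 75 = -82$)
$Z \left(-94 - -1\right) = - 82 \left(-94 - -1\right) = - 82 \left(-94 + 1\right) = \left(-82\right) \left(-93\right) = 7626$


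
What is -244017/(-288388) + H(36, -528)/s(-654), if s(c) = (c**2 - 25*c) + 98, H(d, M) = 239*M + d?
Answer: 18000422565/32022891908 ≈ 0.56211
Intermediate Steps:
H(d, M) = d + 239*M
s(c) = 98 + c**2 - 25*c
-244017/(-288388) + H(36, -528)/s(-654) = -244017/(-288388) + (36 + 239*(-528))/(98 + (-654)**2 - 25*(-654)) = -244017*(-1/288388) + (36 - 126192)/(98 + 427716 + 16350) = 244017/288388 - 126156/444164 = 244017/288388 - 126156*1/444164 = 244017/288388 - 31539/111041 = 18000422565/32022891908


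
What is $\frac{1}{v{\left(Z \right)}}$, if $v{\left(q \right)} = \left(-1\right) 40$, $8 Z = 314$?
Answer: $- \frac{1}{40} \approx -0.025$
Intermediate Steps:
$Z = \frac{157}{4}$ ($Z = \frac{1}{8} \cdot 314 = \frac{157}{4} \approx 39.25$)
$v{\left(q \right)} = -40$
$\frac{1}{v{\left(Z \right)}} = \frac{1}{-40} = - \frac{1}{40}$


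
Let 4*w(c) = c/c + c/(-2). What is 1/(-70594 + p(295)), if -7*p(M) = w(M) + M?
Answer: -56/3955331 ≈ -1.4158e-5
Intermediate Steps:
w(c) = ¼ - c/8 (w(c) = (c/c + c/(-2))/4 = (1 + c*(-½))/4 = (1 - c/2)/4 = ¼ - c/8)
p(M) = -1/28 - M/8 (p(M) = -((¼ - M/8) + M)/7 = -(¼ + 7*M/8)/7 = -1/28 - M/8)
1/(-70594 + p(295)) = 1/(-70594 + (-1/28 - ⅛*295)) = 1/(-70594 + (-1/28 - 295/8)) = 1/(-70594 - 2067/56) = 1/(-3955331/56) = -56/3955331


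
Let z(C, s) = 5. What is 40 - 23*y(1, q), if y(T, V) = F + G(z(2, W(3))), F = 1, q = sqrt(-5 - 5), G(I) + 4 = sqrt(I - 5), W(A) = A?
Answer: 109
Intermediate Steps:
G(I) = -4 + sqrt(-5 + I) (G(I) = -4 + sqrt(I - 5) = -4 + sqrt(-5 + I))
q = I*sqrt(10) (q = sqrt(-10) = I*sqrt(10) ≈ 3.1623*I)
y(T, V) = -3 (y(T, V) = 1 + (-4 + sqrt(-5 + 5)) = 1 + (-4 + sqrt(0)) = 1 + (-4 + 0) = 1 - 4 = -3)
40 - 23*y(1, q) = 40 - 23*(-3) = 40 + 69 = 109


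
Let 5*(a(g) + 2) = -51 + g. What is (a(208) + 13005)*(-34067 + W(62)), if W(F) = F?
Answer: -443234772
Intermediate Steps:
a(g) = -61/5 + g/5 (a(g) = -2 + (-51 + g)/5 = -2 + (-51/5 + g/5) = -61/5 + g/5)
(a(208) + 13005)*(-34067 + W(62)) = ((-61/5 + (⅕)*208) + 13005)*(-34067 + 62) = ((-61/5 + 208/5) + 13005)*(-34005) = (147/5 + 13005)*(-34005) = (65172/5)*(-34005) = -443234772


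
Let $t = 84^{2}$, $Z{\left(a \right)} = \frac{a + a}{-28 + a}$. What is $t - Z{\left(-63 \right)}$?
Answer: $\frac{91710}{13} \approx 7054.6$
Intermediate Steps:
$Z{\left(a \right)} = \frac{2 a}{-28 + a}$
$t = 7056$
$t - Z{\left(-63 \right)} = 7056 - 2 \left(-63\right) \frac{1}{-28 - 63} = 7056 - 2 \left(-63\right) \frac{1}{-91} = 7056 - 2 \left(-63\right) \left(- \frac{1}{91}\right) = 7056 - \frac{18}{13} = \frac{91710}{13}$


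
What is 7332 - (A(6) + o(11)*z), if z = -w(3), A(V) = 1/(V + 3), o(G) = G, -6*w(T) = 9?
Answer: 131677/18 ≈ 7315.4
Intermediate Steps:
w(T) = -3/2 (w(T) = -⅙*9 = -3/2)
A(V) = 1/(3 + V)
z = 3/2 (z = -1*(-3/2) = 3/2 ≈ 1.5000)
7332 - (A(6) + o(11)*z) = 7332 - (1/(3 + 6) + 11*(3/2)) = 7332 - (1/9 + 33/2) = 7332 - (⅑ + 33/2) = 7332 - 1*299/18 = 7332 - 299/18 = 131677/18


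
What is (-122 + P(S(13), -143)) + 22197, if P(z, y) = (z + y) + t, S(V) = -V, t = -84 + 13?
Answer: 21848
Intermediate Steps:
t = -71
P(z, y) = -71 + y + z (P(z, y) = (z + y) - 71 = (y + z) - 71 = -71 + y + z)
(-122 + P(S(13), -143)) + 22197 = (-122 + (-71 - 143 - 1*13)) + 22197 = (-122 + (-71 - 143 - 13)) + 22197 = (-122 - 227) + 22197 = -349 + 22197 = 21848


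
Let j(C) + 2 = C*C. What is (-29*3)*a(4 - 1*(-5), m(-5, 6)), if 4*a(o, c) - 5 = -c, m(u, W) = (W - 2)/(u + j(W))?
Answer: -423/4 ≈ -105.75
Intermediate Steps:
j(C) = -2 + C² (j(C) = -2 + C*C = -2 + C²)
m(u, W) = (-2 + W)/(-2 + u + W²) (m(u, W) = (W - 2)/(u + (-2 + W²)) = (-2 + W)/(-2 + u + W²))
a(o, c) = 5/4 - c/4 (a(o, c) = 5/4 + (-c)/4 = 5/4 - c/4)
(-29*3)*a(4 - 1*(-5), m(-5, 6)) = (-29*3)*(5/4 - (-2 + 6)/(4*(-2 - 5 + 6²))) = -87*(5/4 - 4/(4*(-2 - 5 + 36))) = -87*(5/4 - 4/(4*29)) = -87*(5/4 - 4/116) = -87*(5/4 - ¼*4/29) = -87*(5/4 - 1/29) = -87*141/116 = -423/4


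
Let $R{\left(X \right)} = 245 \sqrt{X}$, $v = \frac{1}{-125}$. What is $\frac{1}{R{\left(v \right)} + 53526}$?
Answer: $\frac{267630}{14325165781} - \frac{49 i \sqrt{5}}{14325165781} \approx 1.8683 \cdot 10^{-5} - 7.6486 \cdot 10^{-9} i$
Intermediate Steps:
$v = - \frac{1}{125} \approx -0.008$
$\frac{1}{R{\left(v \right)} + 53526} = \frac{1}{245 \sqrt{- \frac{1}{125}} + 53526} = \frac{1}{245 \frac{i \sqrt{5}}{25} + 53526} = \frac{1}{\frac{49 i \sqrt{5}}{5} + 53526} = \frac{1}{53526 + \frac{49 i \sqrt{5}}{5}}$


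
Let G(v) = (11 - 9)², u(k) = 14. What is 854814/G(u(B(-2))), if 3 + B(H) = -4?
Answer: 427407/2 ≈ 2.1370e+5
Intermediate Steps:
B(H) = -7 (B(H) = -3 - 4 = -7)
G(v) = 4 (G(v) = 2² = 4)
854814/G(u(B(-2))) = 854814/4 = 854814*(¼) = 427407/2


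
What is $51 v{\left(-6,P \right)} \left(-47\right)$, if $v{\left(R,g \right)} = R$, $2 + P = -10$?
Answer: $14382$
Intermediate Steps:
$P = -12$ ($P = -2 - 10 = -12$)
$51 v{\left(-6,P \right)} \left(-47\right) = 51 \left(-6\right) \left(-47\right) = \left(-306\right) \left(-47\right) = 14382$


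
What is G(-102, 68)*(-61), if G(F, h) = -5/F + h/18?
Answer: -71431/306 ≈ -233.43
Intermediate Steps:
G(F, h) = -5/F + h/18 (G(F, h) = -5/F + h*(1/18) = -5/F + h/18)
G(-102, 68)*(-61) = (-5/(-102) + (1/18)*68)*(-61) = (-5*(-1/102) + 34/9)*(-61) = (5/102 + 34/9)*(-61) = (1171/306)*(-61) = -71431/306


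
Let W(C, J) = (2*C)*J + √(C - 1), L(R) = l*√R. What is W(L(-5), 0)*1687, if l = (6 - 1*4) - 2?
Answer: 1687*I ≈ 1687.0*I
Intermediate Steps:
l = 0 (l = (6 - 4) - 2 = 2 - 2 = 0)
L(R) = 0 (L(R) = 0*√R = 0)
W(C, J) = √(-1 + C) + 2*C*J (W(C, J) = 2*C*J + √(-1 + C) = √(-1 + C) + 2*C*J)
W(L(-5), 0)*1687 = (√(-1 + 0) + 2*0*0)*1687 = (√(-1) + 0)*1687 = (I + 0)*1687 = I*1687 = 1687*I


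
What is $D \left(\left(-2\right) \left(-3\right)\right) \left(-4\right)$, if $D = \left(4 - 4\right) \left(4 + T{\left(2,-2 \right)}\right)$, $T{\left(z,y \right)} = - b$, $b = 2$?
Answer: $0$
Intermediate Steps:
$T{\left(z,y \right)} = -2$ ($T{\left(z,y \right)} = \left(-1\right) 2 = -2$)
$D = 0$ ($D = \left(4 - 4\right) \left(4 - 2\right) = 0 \cdot 2 = 0$)
$D \left(\left(-2\right) \left(-3\right)\right) \left(-4\right) = 0 \left(\left(-2\right) \left(-3\right)\right) \left(-4\right) = 0 \cdot 6 \left(-4\right) = 0 \left(-4\right) = 0$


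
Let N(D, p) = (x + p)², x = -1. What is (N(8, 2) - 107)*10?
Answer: -1060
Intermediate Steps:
N(D, p) = (-1 + p)²
(N(8, 2) - 107)*10 = ((-1 + 2)² - 107)*10 = (1² - 107)*10 = (1 - 107)*10 = -106*10 = -1060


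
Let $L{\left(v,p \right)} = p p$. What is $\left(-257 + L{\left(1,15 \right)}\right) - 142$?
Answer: $-174$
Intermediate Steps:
$L{\left(v,p \right)} = p^{2}$
$\left(-257 + L{\left(1,15 \right)}\right) - 142 = \left(-257 + 15^{2}\right) - 142 = \left(-257 + 225\right) - 142 = -32 - 142 = -174$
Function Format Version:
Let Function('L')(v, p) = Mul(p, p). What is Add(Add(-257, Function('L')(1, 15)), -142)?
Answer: -174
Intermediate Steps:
Function('L')(v, p) = Pow(p, 2)
Add(Add(-257, Function('L')(1, 15)), -142) = Add(Add(-257, Pow(15, 2)), -142) = Add(Add(-257, 225), -142) = Add(-32, -142) = -174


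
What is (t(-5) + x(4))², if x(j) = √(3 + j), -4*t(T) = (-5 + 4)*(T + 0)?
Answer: 137/16 - 5*√7/2 ≈ 1.9481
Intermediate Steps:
t(T) = T/4 (t(T) = -(-5 + 4)*(T + 0)/4 = -(-1)*T/4 = T/4)
(t(-5) + x(4))² = ((¼)*(-5) + √(3 + 4))² = (-5/4 + √7)²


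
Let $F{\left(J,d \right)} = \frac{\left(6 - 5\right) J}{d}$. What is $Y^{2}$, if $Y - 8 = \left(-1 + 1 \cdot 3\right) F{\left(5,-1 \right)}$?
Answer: $4$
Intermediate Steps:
$F{\left(J,d \right)} = \frac{J}{d}$ ($F{\left(J,d \right)} = \frac{1 J}{d} = \frac{J}{d}$)
$Y = -2$ ($Y = 8 + \left(-1 + 1 \cdot 3\right) \frac{5}{-1} = 8 + \left(-1 + 3\right) 5 \left(-1\right) = 8 + 2 \left(-5\right) = 8 - 10 = -2$)
$Y^{2} = \left(-2\right)^{2} = 4$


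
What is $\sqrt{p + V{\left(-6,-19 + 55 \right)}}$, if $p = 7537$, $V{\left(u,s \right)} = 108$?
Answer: $\sqrt{7645} \approx 87.436$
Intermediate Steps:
$\sqrt{p + V{\left(-6,-19 + 55 \right)}} = \sqrt{7537 + 108} = \sqrt{7645}$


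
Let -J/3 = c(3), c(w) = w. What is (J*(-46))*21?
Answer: 8694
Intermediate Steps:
J = -9 (J = -3*3 = -9)
(J*(-46))*21 = -9*(-46)*21 = 414*21 = 8694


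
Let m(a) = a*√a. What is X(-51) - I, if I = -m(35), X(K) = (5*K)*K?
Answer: 13005 + 35*√35 ≈ 13212.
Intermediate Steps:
m(a) = a^(3/2)
X(K) = 5*K²
I = -35*√35 (I = -35^(3/2) = -35*√35 ≈ -207.06)
X(-51) - I = 5*(-51)² - (-35)*√35 = 5*2601 + 35*√35 = 13005 + 35*√35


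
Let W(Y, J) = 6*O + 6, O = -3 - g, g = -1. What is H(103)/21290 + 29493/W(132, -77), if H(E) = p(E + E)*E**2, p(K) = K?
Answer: -102465541/21290 ≈ -4812.9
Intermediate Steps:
H(E) = 2*E**3 (H(E) = (E + E)*E**2 = (2*E)*E**2 = 2*E**3)
O = -2 (O = -3 - 1*(-1) = -3 + 1 = -2)
W(Y, J) = -6 (W(Y, J) = 6*(-2) + 6 = -12 + 6 = -6)
H(103)/21290 + 29493/W(132, -77) = (2*103**3)/21290 + 29493/(-6) = (2*1092727)*(1/21290) + 29493*(-1/6) = 2185454*(1/21290) - 9831/2 = 1092727/10645 - 9831/2 = -102465541/21290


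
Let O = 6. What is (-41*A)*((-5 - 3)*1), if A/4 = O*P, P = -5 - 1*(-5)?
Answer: 0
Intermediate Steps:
P = 0 (P = -5 + 5 = 0)
A = 0 (A = 4*(6*0) = 4*0 = 0)
(-41*A)*((-5 - 3)*1) = (-41*0)*((-5 - 3)*1) = 0*(-8*1) = 0*(-8) = 0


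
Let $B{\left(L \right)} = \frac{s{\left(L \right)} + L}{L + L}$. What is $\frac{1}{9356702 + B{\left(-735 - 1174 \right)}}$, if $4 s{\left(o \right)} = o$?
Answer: $\frac{8}{74853621} \approx 1.0688 \cdot 10^{-7}$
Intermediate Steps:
$s{\left(o \right)} = \frac{o}{4}$
$B{\left(L \right)} = \frac{5}{8}$ ($B{\left(L \right)} = \frac{\frac{L}{4} + L}{L + L} = \frac{\frac{5}{4} L}{2 L} = \frac{5 L}{4} \frac{1}{2 L} = \frac{5}{8}$)
$\frac{1}{9356702 + B{\left(-735 - 1174 \right)}} = \frac{1}{9356702 + \frac{5}{8}} = \frac{1}{\frac{74853621}{8}} = \frac{8}{74853621}$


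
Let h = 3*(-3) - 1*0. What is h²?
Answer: 81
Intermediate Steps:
h = -9 (h = -9 + 0 = -9)
h² = (-9)² = 81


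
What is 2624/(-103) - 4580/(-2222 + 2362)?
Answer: -41955/721 ≈ -58.190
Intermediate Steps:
2624/(-103) - 4580/(-2222 + 2362) = 2624*(-1/103) - 4580/140 = -2624/103 - 4580*1/140 = -2624/103 - 229/7 = -41955/721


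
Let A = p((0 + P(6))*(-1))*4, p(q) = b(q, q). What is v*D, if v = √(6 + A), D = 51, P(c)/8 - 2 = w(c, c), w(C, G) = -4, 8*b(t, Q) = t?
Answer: 51*√14 ≈ 190.82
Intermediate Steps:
b(t, Q) = t/8
P(c) = -16 (P(c) = 16 + 8*(-4) = 16 - 32 = -16)
p(q) = q/8
A = 8 (A = (((0 - 16)*(-1))/8)*4 = ((-16*(-1))/8)*4 = ((⅛)*16)*4 = 2*4 = 8)
v = √14 (v = √(6 + 8) = √14 ≈ 3.7417)
v*D = √14*51 = 51*√14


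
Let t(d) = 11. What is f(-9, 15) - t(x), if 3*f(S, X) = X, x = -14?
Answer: -6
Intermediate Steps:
f(S, X) = X/3
f(-9, 15) - t(x) = (⅓)*15 - 1*11 = 5 - 11 = -6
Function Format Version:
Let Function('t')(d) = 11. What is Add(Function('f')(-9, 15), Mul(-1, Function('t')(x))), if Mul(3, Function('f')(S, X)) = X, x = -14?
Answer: -6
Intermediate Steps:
Function('f')(S, X) = Mul(Rational(1, 3), X)
Add(Function('f')(-9, 15), Mul(-1, Function('t')(x))) = Add(Mul(Rational(1, 3), 15), Mul(-1, 11)) = Add(5, -11) = -6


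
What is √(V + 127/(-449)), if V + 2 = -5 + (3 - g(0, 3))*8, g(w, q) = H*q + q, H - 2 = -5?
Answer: √13047042/449 ≈ 8.0447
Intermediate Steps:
H = -3 (H = 2 - 5 = -3)
g(w, q) = -2*q (g(w, q) = -3*q + q = -2*q)
V = 65 (V = -2 + (-5 + (3 - (-2)*3)*8) = -2 + (-5 + (3 - 1*(-6))*8) = -2 + (-5 + (3 + 6)*8) = -2 + (-5 + 9*8) = -2 + (-5 + 72) = -2 + 67 = 65)
√(V + 127/(-449)) = √(65 + 127/(-449)) = √(65 + 127*(-1/449)) = √(65 - 127/449) = √(29058/449) = √13047042/449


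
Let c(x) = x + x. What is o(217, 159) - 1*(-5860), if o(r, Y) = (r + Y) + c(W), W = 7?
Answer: 6250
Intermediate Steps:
c(x) = 2*x
o(r, Y) = 14 + Y + r (o(r, Y) = (r + Y) + 2*7 = (Y + r) + 14 = 14 + Y + r)
o(217, 159) - 1*(-5860) = (14 + 159 + 217) - 1*(-5860) = 390 + 5860 = 6250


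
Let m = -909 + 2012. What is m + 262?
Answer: 1365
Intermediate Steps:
m = 1103
m + 262 = 1103 + 262 = 1365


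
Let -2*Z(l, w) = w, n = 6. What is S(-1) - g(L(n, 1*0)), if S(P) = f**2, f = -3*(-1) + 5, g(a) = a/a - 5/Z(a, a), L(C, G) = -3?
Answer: 199/3 ≈ 66.333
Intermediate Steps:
Z(l, w) = -w/2
g(a) = 1 + 10/a (g(a) = a/a - 5*(-2/a) = 1 - (-10)/a = 1 + 10/a)
f = 8 (f = 3 + 5 = 8)
S(P) = 64 (S(P) = 8**2 = 64)
S(-1) - g(L(n, 1*0)) = 64 - (10 - 3)/(-3) = 64 - (-1)*7/3 = 64 - 1*(-7/3) = 64 + 7/3 = 199/3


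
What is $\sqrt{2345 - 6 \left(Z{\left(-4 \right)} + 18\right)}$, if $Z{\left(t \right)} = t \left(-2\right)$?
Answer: $\sqrt{2189} \approx 46.787$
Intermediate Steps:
$Z{\left(t \right)} = - 2 t$
$\sqrt{2345 - 6 \left(Z{\left(-4 \right)} + 18\right)} = \sqrt{2345 - 6 \left(\left(-2\right) \left(-4\right) + 18\right)} = \sqrt{2345 - 6 \left(8 + 18\right)} = \sqrt{2345 - 156} = \sqrt{2189}$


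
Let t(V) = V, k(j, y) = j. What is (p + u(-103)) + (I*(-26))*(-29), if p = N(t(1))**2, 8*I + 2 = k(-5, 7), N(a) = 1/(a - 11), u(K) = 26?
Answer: -31687/50 ≈ -633.74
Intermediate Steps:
N(a) = 1/(-11 + a)
I = -7/8 (I = -1/4 + (1/8)*(-5) = -1/4 - 5/8 = -7/8 ≈ -0.87500)
p = 1/100 (p = (1/(-11 + 1))**2 = (1/(-10))**2 = (-1/10)**2 = 1/100 ≈ 0.010000)
(p + u(-103)) + (I*(-26))*(-29) = (1/100 + 26) - 7/8*(-26)*(-29) = 2601/100 + (91/4)*(-29) = 2601/100 - 2639/4 = -31687/50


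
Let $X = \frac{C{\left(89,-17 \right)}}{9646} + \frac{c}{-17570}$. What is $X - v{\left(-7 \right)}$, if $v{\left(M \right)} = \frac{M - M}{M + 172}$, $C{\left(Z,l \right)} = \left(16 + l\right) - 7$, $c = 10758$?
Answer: $- \frac{3711151}{6052865} \approx -0.61312$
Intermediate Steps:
$C{\left(Z,l \right)} = 9 + l$
$X = - \frac{3711151}{6052865}$ ($X = \frac{9 - 17}{9646} + \frac{10758}{-17570} = \left(-8\right) \frac{1}{9646} + 10758 \left(- \frac{1}{17570}\right) = - \frac{4}{4823} - \frac{5379}{8785} = - \frac{3711151}{6052865} \approx -0.61312$)
$v{\left(M \right)} = 0$ ($v{\left(M \right)} = \frac{0}{172 + M} = 0$)
$X - v{\left(-7 \right)} = - \frac{3711151}{6052865} - 0 = - \frac{3711151}{6052865} + 0 = - \frac{3711151}{6052865}$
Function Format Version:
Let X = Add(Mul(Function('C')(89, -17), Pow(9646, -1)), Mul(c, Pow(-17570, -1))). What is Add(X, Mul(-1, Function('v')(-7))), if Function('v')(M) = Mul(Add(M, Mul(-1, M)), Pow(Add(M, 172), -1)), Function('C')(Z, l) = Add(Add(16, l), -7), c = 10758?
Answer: Rational(-3711151, 6052865) ≈ -0.61312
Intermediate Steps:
Function('C')(Z, l) = Add(9, l)
X = Rational(-3711151, 6052865) (X = Add(Mul(Add(9, -17), Pow(9646, -1)), Mul(10758, Pow(-17570, -1))) = Add(Mul(-8, Rational(1, 9646)), Mul(10758, Rational(-1, 17570))) = Add(Rational(-4, 4823), Rational(-5379, 8785)) = Rational(-3711151, 6052865) ≈ -0.61312)
Function('v')(M) = 0 (Function('v')(M) = Mul(0, Pow(Add(172, M), -1)) = 0)
Add(X, Mul(-1, Function('v')(-7))) = Add(Rational(-3711151, 6052865), Mul(-1, 0)) = Add(Rational(-3711151, 6052865), 0) = Rational(-3711151, 6052865)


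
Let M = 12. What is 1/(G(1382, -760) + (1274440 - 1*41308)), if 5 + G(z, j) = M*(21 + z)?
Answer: 1/1249963 ≈ 8.0002e-7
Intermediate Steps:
G(z, j) = 247 + 12*z (G(z, j) = -5 + 12*(21 + z) = -5 + (252 + 12*z) = 247 + 12*z)
1/(G(1382, -760) + (1274440 - 1*41308)) = 1/((247 + 12*1382) + (1274440 - 1*41308)) = 1/((247 + 16584) + (1274440 - 41308)) = 1/(16831 + 1233132) = 1/1249963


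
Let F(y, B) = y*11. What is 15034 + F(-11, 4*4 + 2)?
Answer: 14913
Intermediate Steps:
F(y, B) = 11*y
15034 + F(-11, 4*4 + 2) = 15034 + 11*(-11) = 15034 - 121 = 14913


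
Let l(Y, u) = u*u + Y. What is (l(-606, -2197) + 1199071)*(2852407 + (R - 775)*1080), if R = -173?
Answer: 11017617202358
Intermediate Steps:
l(Y, u) = Y + u² (l(Y, u) = u² + Y = Y + u²)
(l(-606, -2197) + 1199071)*(2852407 + (R - 775)*1080) = ((-606 + (-2197)²) + 1199071)*(2852407 + (-173 - 775)*1080) = ((-606 + 4826809) + 1199071)*(2852407 - 948*1080) = (4826203 + 1199071)*(2852407 - 1023840) = 6025274*1828567 = 11017617202358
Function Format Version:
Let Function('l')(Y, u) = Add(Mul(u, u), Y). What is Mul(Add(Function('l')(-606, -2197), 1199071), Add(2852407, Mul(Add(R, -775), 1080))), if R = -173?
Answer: 11017617202358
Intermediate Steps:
Function('l')(Y, u) = Add(Y, Pow(u, 2)) (Function('l')(Y, u) = Add(Pow(u, 2), Y) = Add(Y, Pow(u, 2)))
Mul(Add(Function('l')(-606, -2197), 1199071), Add(2852407, Mul(Add(R, -775), 1080))) = Mul(Add(Add(-606, Pow(-2197, 2)), 1199071), Add(2852407, Mul(Add(-173, -775), 1080))) = Mul(Add(Add(-606, 4826809), 1199071), Add(2852407, Mul(-948, 1080))) = Mul(Add(4826203, 1199071), Add(2852407, -1023840)) = Mul(6025274, 1828567) = 11017617202358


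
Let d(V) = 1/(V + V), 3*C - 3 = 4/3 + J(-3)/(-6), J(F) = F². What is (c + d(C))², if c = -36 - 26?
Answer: 1092025/289 ≈ 3778.6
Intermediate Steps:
c = -62
C = 17/18 (C = 1 + (4/3 + (-3)²/(-6))/3 = 1 + (4*(⅓) + 9*(-⅙))/3 = 1 + (4/3 - 3/2)/3 = 1 + (⅓)*(-⅙) = 1 - 1/18 = 17/18 ≈ 0.94444)
d(V) = 1/(2*V)
(c + d(C))² = (-62 + 1/(2*(17/18)))² = (-62 + (½)*(18/17))² = (-62 + 9/17)² = (-1045/17)² = 1092025/289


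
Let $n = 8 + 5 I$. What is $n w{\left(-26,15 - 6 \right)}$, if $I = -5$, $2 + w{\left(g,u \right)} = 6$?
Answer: $-68$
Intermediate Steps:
$w{\left(g,u \right)} = 4$ ($w{\left(g,u \right)} = -2 + 6 = 4$)
$n = -17$ ($n = 8 + 5 \left(-5\right) = 8 - 25 = -17$)
$n w{\left(-26,15 - 6 \right)} = \left(-17\right) 4 = -68$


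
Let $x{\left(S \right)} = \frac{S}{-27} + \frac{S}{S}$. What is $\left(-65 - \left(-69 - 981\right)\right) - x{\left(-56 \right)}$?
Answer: $\frac{26512}{27} \approx 981.93$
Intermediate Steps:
$x{\left(S \right)} = 1 - \frac{S}{27}$ ($x{\left(S \right)} = S \left(- \frac{1}{27}\right) + 1 = - \frac{S}{27} + 1 = 1 - \frac{S}{27}$)
$\left(-65 - \left(-69 - 981\right)\right) - x{\left(-56 \right)} = \left(-65 - \left(-69 - 981\right)\right) - \left(1 - - \frac{56}{27}\right) = \left(-65 - -1050\right) - \left(1 + \frac{56}{27}\right) = \left(-65 + 1050\right) - \frac{83}{27} = 985 - \frac{83}{27} = \frac{26512}{27}$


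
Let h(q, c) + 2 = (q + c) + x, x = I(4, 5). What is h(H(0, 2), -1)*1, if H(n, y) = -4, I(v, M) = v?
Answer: -3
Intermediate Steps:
x = 4
h(q, c) = 2 + c + q (h(q, c) = -2 + ((q + c) + 4) = -2 + ((c + q) + 4) = -2 + (4 + c + q) = 2 + c + q)
h(H(0, 2), -1)*1 = (2 - 1 - 4)*1 = -3*1 = -3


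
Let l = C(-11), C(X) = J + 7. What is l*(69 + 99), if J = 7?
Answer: 2352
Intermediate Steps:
C(X) = 14 (C(X) = 7 + 7 = 14)
l = 14
l*(69 + 99) = 14*(69 + 99) = 14*168 = 2352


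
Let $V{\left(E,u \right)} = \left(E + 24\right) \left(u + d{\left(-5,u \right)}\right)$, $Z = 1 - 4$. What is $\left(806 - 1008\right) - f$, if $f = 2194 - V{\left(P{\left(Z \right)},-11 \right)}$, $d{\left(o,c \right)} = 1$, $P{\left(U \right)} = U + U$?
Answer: $-2576$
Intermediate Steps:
$Z = -3$ ($Z = 1 - 4 = -3$)
$P{\left(U \right)} = 2 U$
$V{\left(E,u \right)} = \left(1 + u\right) \left(24 + E\right)$ ($V{\left(E,u \right)} = \left(E + 24\right) \left(u + 1\right) = \left(24 + E\right) \left(1 + u\right) = \left(1 + u\right) \left(24 + E\right)$)
$f = 2374$ ($f = 2194 - \left(24 + 2 \left(-3\right) + 24 \left(-11\right) + 2 \left(-3\right) \left(-11\right)\right) = 2194 - \left(24 - 6 - 264 - -66\right) = 2194 - \left(24 - 6 - 264 + 66\right) = 2194 - -180 = 2194 + 180 = 2374$)
$\left(806 - 1008\right) - f = \left(806 - 1008\right) - 2374 = -202 - 2374 = -2576$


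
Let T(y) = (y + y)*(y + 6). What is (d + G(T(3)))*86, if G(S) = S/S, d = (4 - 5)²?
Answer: 172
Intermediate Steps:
T(y) = 2*y*(6 + y) (T(y) = (2*y)*(6 + y) = 2*y*(6 + y))
d = 1 (d = (-1)² = 1)
G(S) = 1
(d + G(T(3)))*86 = (1 + 1)*86 = 2*86 = 172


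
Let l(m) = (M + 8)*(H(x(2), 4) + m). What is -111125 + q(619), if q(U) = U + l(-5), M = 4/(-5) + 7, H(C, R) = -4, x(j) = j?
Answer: -553169/5 ≈ -1.1063e+5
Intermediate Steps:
M = 31/5 (M = 4*(-⅕) + 7 = -⅘ + 7 = 31/5 ≈ 6.2000)
l(m) = -284/5 + 71*m/5 (l(m) = (31/5 + 8)*(-4 + m) = 71*(-4 + m)/5 = -284/5 + 71*m/5)
q(U) = -639/5 + U (q(U) = U + (-284/5 + (71/5)*(-5)) = U + (-284/5 - 71) = U - 639/5 = -639/5 + U)
-111125 + q(619) = -111125 + (-639/5 + 619) = -111125 + 2456/5 = -553169/5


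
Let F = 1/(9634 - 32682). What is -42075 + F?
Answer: -969744601/23048 ≈ -42075.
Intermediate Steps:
F = -1/23048 (F = 1/(-23048) = -1/23048 ≈ -4.3388e-5)
-42075 + F = -42075 - 1/23048 = -969744601/23048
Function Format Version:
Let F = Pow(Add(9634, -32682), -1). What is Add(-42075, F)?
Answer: Rational(-969744601, 23048) ≈ -42075.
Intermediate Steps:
F = Rational(-1, 23048) (F = Pow(-23048, -1) = Rational(-1, 23048) ≈ -4.3388e-5)
Add(-42075, F) = Add(-42075, Rational(-1, 23048)) = Rational(-969744601, 23048)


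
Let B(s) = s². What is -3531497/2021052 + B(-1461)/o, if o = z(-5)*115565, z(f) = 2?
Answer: 1748871517241/233562874380 ≈ 7.4878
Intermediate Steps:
o = 231130 (o = 2*115565 = 231130)
-3531497/2021052 + B(-1461)/o = -3531497/2021052 + (-1461)²/231130 = -3531497*1/2021052 + 2134521*(1/231130) = -3531497/2021052 + 2134521/231130 = 1748871517241/233562874380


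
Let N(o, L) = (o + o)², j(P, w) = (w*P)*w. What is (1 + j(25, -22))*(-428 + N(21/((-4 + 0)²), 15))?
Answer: -326134051/64 ≈ -5.0958e+6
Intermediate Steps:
j(P, w) = P*w² (j(P, w) = (P*w)*w = P*w²)
N(o, L) = 4*o² (N(o, L) = (2*o)² = 4*o²)
(1 + j(25, -22))*(-428 + N(21/((-4 + 0)²), 15)) = (1 + 25*(-22)²)*(-428 + 4*(21/((-4 + 0)²))²) = (1 + 25*484)*(-428 + 4*(21/((-4)²))²) = (1 + 12100)*(-428 + 4*(21/16)²) = 12101*(-428 + 4*(21*(1/16))²) = 12101*(-428 + 4*(21/16)²) = 12101*(-428 + 4*(441/256)) = 12101*(-428 + 441/64) = 12101*(-26951/64) = -326134051/64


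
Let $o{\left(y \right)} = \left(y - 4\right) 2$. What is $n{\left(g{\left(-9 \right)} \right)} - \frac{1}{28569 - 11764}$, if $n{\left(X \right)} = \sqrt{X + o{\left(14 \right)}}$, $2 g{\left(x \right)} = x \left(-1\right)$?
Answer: $- \frac{1}{16805} + \frac{7 \sqrt{2}}{2} \approx 4.9497$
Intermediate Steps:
$g{\left(x \right)} = - \frac{x}{2}$ ($g{\left(x \right)} = \frac{x \left(-1\right)}{2} = \frac{\left(-1\right) x}{2} = - \frac{x}{2}$)
$o{\left(y \right)} = -8 + 2 y$ ($o{\left(y \right)} = \left(-4 + y\right) 2 = -8 + 2 y$)
$n{\left(X \right)} = \sqrt{20 + X}$ ($n{\left(X \right)} = \sqrt{X + \left(-8 + 2 \cdot 14\right)} = \sqrt{X + \left(-8 + 28\right)} = \sqrt{X + 20} = \sqrt{20 + X}$)
$n{\left(g{\left(-9 \right)} \right)} - \frac{1}{28569 - 11764} = \sqrt{20 - - \frac{9}{2}} - \frac{1}{28569 - 11764} = \sqrt{20 + \frac{9}{2}} - \frac{1}{16805} = \sqrt{\frac{49}{2}} - \frac{1}{16805} = \frac{7 \sqrt{2}}{2} - \frac{1}{16805} = - \frac{1}{16805} + \frac{7 \sqrt{2}}{2}$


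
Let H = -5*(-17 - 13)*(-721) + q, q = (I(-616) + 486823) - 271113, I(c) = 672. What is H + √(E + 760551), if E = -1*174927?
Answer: 108232 + 2*√146406 ≈ 1.0900e+5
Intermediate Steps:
E = -174927
q = 216382 (q = (672 + 486823) - 271113 = 487495 - 271113 = 216382)
H = 108232 (H = -5*(-17 - 13)*(-721) + 216382 = -5*(-30)*(-721) + 216382 = 150*(-721) + 216382 = -108150 + 216382 = 108232)
H + √(E + 760551) = 108232 + √(-174927 + 760551) = 108232 + √585624 = 108232 + 2*√146406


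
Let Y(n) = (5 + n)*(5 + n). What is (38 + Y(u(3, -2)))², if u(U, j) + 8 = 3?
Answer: 1444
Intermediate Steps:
u(U, j) = -5 (u(U, j) = -8 + 3 = -5)
Y(n) = (5 + n)²
(38 + Y(u(3, -2)))² = (38 + (5 - 5)²)² = (38 + 0²)² = (38 + 0)² = 38² = 1444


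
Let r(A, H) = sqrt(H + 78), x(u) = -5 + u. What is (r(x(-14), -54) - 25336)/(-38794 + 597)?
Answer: 25336/38197 - 2*sqrt(6)/38197 ≈ 0.66317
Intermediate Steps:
r(A, H) = sqrt(78 + H)
(r(x(-14), -54) - 25336)/(-38794 + 597) = (sqrt(78 - 54) - 25336)/(-38794 + 597) = (sqrt(24) - 25336)/(-38197) = (2*sqrt(6) - 25336)*(-1/38197) = (-25336 + 2*sqrt(6))*(-1/38197) = 25336/38197 - 2*sqrt(6)/38197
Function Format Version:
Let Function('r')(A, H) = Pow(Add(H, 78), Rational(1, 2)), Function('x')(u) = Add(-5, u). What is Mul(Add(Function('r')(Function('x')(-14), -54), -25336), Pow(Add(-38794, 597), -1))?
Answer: Add(Rational(25336, 38197), Mul(Rational(-2, 38197), Pow(6, Rational(1, 2)))) ≈ 0.66317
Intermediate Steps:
Function('r')(A, H) = Pow(Add(78, H), Rational(1, 2))
Mul(Add(Function('r')(Function('x')(-14), -54), -25336), Pow(Add(-38794, 597), -1)) = Mul(Add(Pow(Add(78, -54), Rational(1, 2)), -25336), Pow(Add(-38794, 597), -1)) = Mul(Add(Pow(24, Rational(1, 2)), -25336), Pow(-38197, -1)) = Mul(Add(Mul(2, Pow(6, Rational(1, 2))), -25336), Rational(-1, 38197)) = Mul(Add(-25336, Mul(2, Pow(6, Rational(1, 2)))), Rational(-1, 38197)) = Add(Rational(25336, 38197), Mul(Rational(-2, 38197), Pow(6, Rational(1, 2))))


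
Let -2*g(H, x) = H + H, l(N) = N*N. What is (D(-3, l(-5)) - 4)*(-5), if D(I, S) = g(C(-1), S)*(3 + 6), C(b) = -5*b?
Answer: 245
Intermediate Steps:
l(N) = N²
g(H, x) = -H (g(H, x) = -(H + H)/2 = -H)
D(I, S) = -45 (D(I, S) = (-(-5)*(-1))*(3 + 6) = -1*5*9 = -5*9 = -45)
(D(-3, l(-5)) - 4)*(-5) = (-45 - 4)*(-5) = -49*(-5) = 245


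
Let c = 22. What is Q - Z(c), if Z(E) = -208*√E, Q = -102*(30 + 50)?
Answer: -8160 + 208*√22 ≈ -7184.4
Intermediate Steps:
Q = -8160 (Q = -102*80 = -8160)
Q - Z(c) = -8160 - (-208)*√22 = -8160 + 208*√22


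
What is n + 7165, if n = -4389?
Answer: 2776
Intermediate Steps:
n + 7165 = -4389 + 7165 = 2776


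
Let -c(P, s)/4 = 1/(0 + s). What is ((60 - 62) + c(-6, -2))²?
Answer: 0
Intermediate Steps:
c(P, s) = -4/s (c(P, s) = -4/(0 + s) = -4/s)
((60 - 62) + c(-6, -2))² = ((60 - 62) - 4/(-2))² = (-2 - 4*(-½))² = (-2 + 2)² = 0² = 0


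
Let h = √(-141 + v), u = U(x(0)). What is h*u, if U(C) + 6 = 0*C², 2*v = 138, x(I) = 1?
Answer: -36*I*√2 ≈ -50.912*I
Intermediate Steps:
v = 69 (v = (½)*138 = 69)
U(C) = -6 (U(C) = -6 + 0*C² = -6 + 0 = -6)
u = -6
h = 6*I*√2 (h = √(-141 + 69) = √(-72) = 6*I*√2 ≈ 8.4853*I)
h*u = (6*I*√2)*(-6) = -36*I*√2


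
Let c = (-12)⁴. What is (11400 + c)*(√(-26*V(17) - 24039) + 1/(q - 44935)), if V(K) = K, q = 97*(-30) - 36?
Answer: -32136/47881 + 32136*I*√24481 ≈ -0.67116 + 5.0281e+6*I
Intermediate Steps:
q = -2946 (q = -2910 - 36 = -2946)
c = 20736
(11400 + c)*(√(-26*V(17) - 24039) + 1/(q - 44935)) = (11400 + 20736)*(√(-26*17 - 24039) + 1/(-2946 - 44935)) = 32136*(√(-442 - 24039) + 1/(-47881)) = 32136*(√(-24481) - 1/47881) = 32136*(I*√24481 - 1/47881) = 32136*(-1/47881 + I*√24481) = -32136/47881 + 32136*I*√24481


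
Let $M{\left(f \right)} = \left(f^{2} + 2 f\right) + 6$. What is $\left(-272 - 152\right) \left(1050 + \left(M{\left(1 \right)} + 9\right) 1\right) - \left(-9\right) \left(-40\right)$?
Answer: $-453192$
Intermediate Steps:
$M{\left(f \right)} = 6 + f^{2} + 2 f$
$\left(-272 - 152\right) \left(1050 + \left(M{\left(1 \right)} + 9\right) 1\right) - \left(-9\right) \left(-40\right) = \left(-272 - 152\right) \left(1050 + \left(\left(6 + 1^{2} + 2 \cdot 1\right) + 9\right) 1\right) - \left(-9\right) \left(-40\right) = - 424 \left(1050 + \left(\left(6 + 1 + 2\right) + 9\right) 1\right) - 360 = - 424 \left(1050 + \left(9 + 9\right) 1\right) - 360 = - 424 \left(1050 + 18 \cdot 1\right) - 360 = - 424 \left(1050 + 18\right) - 360 = \left(-424\right) 1068 - 360 = -452832 - 360 = -453192$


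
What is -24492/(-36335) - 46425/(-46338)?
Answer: 72352889/43171570 ≈ 1.6759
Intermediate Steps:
-24492/(-36335) - 46425/(-46338) = -24492*(-1/36335) - 46425*(-1/46338) = 1884/2795 + 15475/15446 = 72352889/43171570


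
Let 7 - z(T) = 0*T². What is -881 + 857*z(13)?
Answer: 5118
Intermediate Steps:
z(T) = 7 (z(T) = 7 - 0*T² = 7 - 1*0 = 7 + 0 = 7)
-881 + 857*z(13) = -881 + 857*7 = -881 + 5999 = 5118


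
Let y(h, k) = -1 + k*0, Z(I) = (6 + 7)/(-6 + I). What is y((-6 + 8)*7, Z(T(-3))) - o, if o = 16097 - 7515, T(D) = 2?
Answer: -8583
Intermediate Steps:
Z(I) = 13/(-6 + I)
o = 8582
y(h, k) = -1 (y(h, k) = -1 + 0 = -1)
y((-6 + 8)*7, Z(T(-3))) - o = -1 - 1*8582 = -1 - 8582 = -8583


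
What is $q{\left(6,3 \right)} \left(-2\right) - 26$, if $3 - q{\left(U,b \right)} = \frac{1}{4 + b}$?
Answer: $- \frac{222}{7} \approx -31.714$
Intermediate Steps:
$q{\left(U,b \right)} = 3 - \frac{1}{4 + b}$
$q{\left(6,3 \right)} \left(-2\right) - 26 = \frac{11 + 3 \cdot 3}{4 + 3} \left(-2\right) - 26 = \frac{11 + 9}{7} \left(-2\right) - 26 = \frac{1}{7} \cdot 20 \left(-2\right) - 26 = \frac{20}{7} \left(-2\right) - 26 = - \frac{40}{7} - 26 = - \frac{222}{7}$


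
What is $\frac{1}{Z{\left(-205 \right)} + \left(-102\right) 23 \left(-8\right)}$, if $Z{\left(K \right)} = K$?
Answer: $\frac{1}{18563} \approx 5.3871 \cdot 10^{-5}$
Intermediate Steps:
$\frac{1}{Z{\left(-205 \right)} + \left(-102\right) 23 \left(-8\right)} = \frac{1}{-205 + \left(-102\right) 23 \left(-8\right)} = \frac{1}{-205 - -18768} = \frac{1}{-205 + 18768} = \frac{1}{18563}$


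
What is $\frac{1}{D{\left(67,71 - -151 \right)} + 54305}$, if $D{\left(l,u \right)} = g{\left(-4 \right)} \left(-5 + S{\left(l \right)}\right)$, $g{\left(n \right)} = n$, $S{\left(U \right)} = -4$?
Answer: $\frac{1}{54341} \approx 1.8402 \cdot 10^{-5}$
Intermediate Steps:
$D{\left(l,u \right)} = 36$ ($D{\left(l,u \right)} = - 4 \left(-5 - 4\right) = \left(-4\right) \left(-9\right) = 36$)
$\frac{1}{D{\left(67,71 - -151 \right)} + 54305} = \frac{1}{36 + 54305} = \frac{1}{54341}$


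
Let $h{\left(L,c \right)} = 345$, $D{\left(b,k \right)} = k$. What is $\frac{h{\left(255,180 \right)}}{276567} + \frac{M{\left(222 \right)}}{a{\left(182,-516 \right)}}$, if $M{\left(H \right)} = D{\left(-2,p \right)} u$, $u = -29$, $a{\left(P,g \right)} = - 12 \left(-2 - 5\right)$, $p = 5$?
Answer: $- \frac{13357745}{7743876} \approx -1.7249$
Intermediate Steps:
$a{\left(P,g \right)} = 84$ ($a{\left(P,g \right)} = \left(-12\right) \left(-7\right) = 84$)
$M{\left(H \right)} = -145$ ($M{\left(H \right)} = 5 \left(-29\right) = -145$)
$\frac{h{\left(255,180 \right)}}{276567} + \frac{M{\left(222 \right)}}{a{\left(182,-516 \right)}} = \frac{345}{276567} - \frac{145}{84} = 345 \cdot \frac{1}{276567} - \frac{145}{84} = \frac{115}{92189} - \frac{145}{84} = - \frac{13357745}{7743876}$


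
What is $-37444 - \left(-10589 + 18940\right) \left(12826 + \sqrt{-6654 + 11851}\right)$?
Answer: $-107147370 - 8351 \sqrt{5197} \approx -1.0775 \cdot 10^{8}$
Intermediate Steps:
$-37444 - \left(-10589 + 18940\right) \left(12826 + \sqrt{-6654 + 11851}\right) = -37444 - 8351 \left(12826 + \sqrt{5197}\right) = -37444 - \left(107109926 + 8351 \sqrt{5197}\right) = -107147370 - 8351 \sqrt{5197}$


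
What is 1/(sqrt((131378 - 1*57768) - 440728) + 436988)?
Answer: 218494/95479439631 - I*sqrt(367118)/190958879262 ≈ 2.2884e-6 - 3.1729e-9*I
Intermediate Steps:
1/(sqrt((131378 - 1*57768) - 440728) + 436988) = 1/(sqrt((131378 - 57768) - 440728) + 436988) = 1/(sqrt(73610 - 440728) + 436988) = 1/(sqrt(-367118) + 436988) = 1/(I*sqrt(367118) + 436988) = 1/(436988 + I*sqrt(367118))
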